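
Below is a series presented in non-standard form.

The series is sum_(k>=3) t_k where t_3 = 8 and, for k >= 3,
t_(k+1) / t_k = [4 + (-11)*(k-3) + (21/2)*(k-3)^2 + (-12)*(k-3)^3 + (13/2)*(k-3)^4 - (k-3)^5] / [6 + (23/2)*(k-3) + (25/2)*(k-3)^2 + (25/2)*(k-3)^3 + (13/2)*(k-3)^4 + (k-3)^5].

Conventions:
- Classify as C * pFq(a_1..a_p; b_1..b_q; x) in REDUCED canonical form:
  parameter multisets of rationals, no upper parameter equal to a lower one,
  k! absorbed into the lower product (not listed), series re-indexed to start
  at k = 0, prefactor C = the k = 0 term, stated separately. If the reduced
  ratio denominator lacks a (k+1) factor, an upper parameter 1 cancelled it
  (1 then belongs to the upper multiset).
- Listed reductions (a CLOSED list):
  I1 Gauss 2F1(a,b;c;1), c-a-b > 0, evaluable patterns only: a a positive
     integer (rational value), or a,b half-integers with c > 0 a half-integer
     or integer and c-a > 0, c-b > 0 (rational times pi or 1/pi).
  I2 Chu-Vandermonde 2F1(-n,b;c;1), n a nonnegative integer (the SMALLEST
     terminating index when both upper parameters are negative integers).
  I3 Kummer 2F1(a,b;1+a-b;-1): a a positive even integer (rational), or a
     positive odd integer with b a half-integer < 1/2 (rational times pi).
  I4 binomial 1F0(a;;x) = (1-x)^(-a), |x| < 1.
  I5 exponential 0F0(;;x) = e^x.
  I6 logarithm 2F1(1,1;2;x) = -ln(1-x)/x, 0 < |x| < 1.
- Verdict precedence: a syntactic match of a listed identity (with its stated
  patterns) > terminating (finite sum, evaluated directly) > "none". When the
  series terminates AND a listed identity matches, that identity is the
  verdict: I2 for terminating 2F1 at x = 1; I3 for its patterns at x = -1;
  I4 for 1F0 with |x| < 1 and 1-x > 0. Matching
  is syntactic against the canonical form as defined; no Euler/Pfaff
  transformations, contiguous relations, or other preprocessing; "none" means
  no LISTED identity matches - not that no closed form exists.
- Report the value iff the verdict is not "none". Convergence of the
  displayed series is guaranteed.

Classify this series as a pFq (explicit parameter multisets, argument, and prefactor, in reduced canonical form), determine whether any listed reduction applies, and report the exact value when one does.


At argument -1: a 3F2 with upper {-4, -2, -1/2}, lower {3/2, 4}, scaled by C = 8. Verdict: terminating - the sum ends at index 2 because -2 is a negative integer; exact evaluation follows. Exact value: 976/75.

The tell: t_0 being 8, factor the ratio over Q (C = 8, x = -1): negated roots = parameters.
Consecutive-term ratio: r(k) = (-1) * (k-4) (k-2) (k-1/2) / [(k+3/2) (k+4) (k+1)] - poly over poly, x = (-1) from leading terms; C = 8 at k = 0.


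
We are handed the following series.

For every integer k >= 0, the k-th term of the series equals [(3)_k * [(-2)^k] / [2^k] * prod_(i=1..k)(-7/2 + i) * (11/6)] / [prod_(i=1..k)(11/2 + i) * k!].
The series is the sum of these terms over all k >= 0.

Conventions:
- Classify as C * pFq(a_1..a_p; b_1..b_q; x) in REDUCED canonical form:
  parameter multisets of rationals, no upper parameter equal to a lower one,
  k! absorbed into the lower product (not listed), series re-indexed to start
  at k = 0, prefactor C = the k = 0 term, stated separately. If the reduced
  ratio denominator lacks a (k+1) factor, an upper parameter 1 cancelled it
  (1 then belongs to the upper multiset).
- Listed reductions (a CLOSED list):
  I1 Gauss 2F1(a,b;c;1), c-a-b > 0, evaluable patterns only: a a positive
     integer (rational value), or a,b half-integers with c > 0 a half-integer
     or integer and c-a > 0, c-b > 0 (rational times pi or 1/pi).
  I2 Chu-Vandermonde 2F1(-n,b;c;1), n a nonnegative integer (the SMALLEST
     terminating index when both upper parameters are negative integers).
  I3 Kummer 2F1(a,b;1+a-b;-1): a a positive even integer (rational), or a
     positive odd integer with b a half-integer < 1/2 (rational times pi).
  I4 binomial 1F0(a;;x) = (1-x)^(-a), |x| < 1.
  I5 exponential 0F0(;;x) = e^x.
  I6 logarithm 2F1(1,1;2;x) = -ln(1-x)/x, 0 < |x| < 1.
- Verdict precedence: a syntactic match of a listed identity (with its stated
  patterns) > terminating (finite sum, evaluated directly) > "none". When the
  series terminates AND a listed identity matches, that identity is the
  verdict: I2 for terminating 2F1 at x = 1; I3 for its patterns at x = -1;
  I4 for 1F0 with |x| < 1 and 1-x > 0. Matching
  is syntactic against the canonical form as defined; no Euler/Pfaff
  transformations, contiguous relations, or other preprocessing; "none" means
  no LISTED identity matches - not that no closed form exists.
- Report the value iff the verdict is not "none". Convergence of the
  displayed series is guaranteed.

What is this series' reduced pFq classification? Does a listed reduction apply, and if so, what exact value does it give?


With C = 11/6: the canonical form is 2F1(-5/2, 3; 13/2; -1). Verdict: the Kummer evaluation I3 applies (x = -1; c = 13/2 equals 1+a-b for upper {-5/2, 3}: listed pattern). Its exact value is (12705/8192) * pi.

Key step: with t_0 = 11/6, the two k-th powers (C = 11/6, x = -1) combine into one argument.
Term ratio: r(k) = (-1) * (k-5/2) (k+3) / [(k+13/2) (k+1)] ; factor over Q: parameters, x = (-1), and C = 11/6.


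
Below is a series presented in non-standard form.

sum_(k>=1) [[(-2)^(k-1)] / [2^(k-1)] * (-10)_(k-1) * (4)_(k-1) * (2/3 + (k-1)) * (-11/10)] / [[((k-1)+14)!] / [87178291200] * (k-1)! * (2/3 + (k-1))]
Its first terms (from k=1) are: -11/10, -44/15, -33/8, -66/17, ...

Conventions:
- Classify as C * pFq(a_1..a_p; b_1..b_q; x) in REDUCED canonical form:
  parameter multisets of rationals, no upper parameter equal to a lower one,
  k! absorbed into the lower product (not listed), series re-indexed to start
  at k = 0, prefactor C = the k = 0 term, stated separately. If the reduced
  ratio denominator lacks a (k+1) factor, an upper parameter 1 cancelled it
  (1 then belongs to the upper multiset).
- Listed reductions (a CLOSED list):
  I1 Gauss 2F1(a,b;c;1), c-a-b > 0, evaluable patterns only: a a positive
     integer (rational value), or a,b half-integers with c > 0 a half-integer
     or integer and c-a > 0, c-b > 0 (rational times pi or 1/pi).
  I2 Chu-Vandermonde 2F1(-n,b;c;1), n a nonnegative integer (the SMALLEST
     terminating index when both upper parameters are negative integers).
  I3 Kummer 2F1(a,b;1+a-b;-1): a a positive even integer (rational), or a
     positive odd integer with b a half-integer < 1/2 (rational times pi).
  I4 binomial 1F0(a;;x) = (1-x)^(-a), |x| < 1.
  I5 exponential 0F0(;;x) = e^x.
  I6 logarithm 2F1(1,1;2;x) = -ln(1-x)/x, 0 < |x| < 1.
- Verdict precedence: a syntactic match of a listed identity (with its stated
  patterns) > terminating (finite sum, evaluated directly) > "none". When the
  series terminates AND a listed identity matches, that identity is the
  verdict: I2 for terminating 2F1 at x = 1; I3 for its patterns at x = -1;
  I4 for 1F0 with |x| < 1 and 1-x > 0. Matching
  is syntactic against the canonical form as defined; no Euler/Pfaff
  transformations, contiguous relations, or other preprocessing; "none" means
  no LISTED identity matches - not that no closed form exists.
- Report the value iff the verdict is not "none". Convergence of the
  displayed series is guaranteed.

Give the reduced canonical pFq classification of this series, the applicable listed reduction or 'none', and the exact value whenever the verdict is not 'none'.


Classification (C = -11/10): 2F1 with upper {-10, 4}, lower {15}, argument x = -1. Verdict: Kummer (I3) fires (x = -1; c = 15 equals 1+a-b for upper {-10, 4}: listed pattern). Its exact value is -1001/60.

First insight: t_0 being -11/10, k + 2/3 divides numerator and denominator alike; C = -11/10 after cancelling.
Step ratio: r(k) = (-1) * (k-10) (k+4) / [(k+15) (k+1)] - poly over poly, x = (-1) from leading terms; C = -11/10 at k = 0.


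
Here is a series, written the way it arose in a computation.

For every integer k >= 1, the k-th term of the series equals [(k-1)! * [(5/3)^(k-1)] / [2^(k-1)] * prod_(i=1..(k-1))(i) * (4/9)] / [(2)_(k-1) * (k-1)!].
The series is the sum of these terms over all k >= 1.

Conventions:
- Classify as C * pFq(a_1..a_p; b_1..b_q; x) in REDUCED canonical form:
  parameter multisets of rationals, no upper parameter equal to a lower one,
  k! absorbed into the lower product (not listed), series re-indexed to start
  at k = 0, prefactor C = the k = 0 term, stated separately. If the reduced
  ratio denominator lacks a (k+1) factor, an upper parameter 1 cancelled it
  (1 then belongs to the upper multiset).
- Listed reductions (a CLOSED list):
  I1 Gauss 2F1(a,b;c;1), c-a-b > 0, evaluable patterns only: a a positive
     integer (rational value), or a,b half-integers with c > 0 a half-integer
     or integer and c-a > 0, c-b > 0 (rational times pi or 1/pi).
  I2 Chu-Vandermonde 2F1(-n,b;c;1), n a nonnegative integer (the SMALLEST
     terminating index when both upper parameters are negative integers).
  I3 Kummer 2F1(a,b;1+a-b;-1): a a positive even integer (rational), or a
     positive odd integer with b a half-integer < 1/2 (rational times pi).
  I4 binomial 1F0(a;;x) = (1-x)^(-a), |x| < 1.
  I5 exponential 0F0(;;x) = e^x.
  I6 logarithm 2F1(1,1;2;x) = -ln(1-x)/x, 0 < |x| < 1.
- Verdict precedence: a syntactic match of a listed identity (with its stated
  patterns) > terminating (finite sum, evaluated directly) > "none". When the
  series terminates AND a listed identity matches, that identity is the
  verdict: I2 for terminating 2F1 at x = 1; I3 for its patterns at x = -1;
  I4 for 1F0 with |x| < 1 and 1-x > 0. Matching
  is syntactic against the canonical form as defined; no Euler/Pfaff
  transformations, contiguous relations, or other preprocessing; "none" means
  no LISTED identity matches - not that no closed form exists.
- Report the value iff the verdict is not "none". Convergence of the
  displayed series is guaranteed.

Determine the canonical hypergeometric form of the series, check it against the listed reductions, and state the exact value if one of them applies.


Canonical form: C = 4/9 times 2F1 with upper {1, 1}, lower {2}, x = 5/6. Verdict (x = 5/6): the I6 logarithm reduction applies (the logarithm: parameters (1,1;2), x = 5/6). Exact value: (-8/15) * ln(1/6).

Key step: with t_0 = 4/9, the two k-th powers (prefactor 4/9) combine into one argument.
Step ratio: r(k) = (5/6) * (k+1) (k+1) / [(k+2) (k+1)] - rational; roots negated = parameters, x = (5/6), C = 4/9.


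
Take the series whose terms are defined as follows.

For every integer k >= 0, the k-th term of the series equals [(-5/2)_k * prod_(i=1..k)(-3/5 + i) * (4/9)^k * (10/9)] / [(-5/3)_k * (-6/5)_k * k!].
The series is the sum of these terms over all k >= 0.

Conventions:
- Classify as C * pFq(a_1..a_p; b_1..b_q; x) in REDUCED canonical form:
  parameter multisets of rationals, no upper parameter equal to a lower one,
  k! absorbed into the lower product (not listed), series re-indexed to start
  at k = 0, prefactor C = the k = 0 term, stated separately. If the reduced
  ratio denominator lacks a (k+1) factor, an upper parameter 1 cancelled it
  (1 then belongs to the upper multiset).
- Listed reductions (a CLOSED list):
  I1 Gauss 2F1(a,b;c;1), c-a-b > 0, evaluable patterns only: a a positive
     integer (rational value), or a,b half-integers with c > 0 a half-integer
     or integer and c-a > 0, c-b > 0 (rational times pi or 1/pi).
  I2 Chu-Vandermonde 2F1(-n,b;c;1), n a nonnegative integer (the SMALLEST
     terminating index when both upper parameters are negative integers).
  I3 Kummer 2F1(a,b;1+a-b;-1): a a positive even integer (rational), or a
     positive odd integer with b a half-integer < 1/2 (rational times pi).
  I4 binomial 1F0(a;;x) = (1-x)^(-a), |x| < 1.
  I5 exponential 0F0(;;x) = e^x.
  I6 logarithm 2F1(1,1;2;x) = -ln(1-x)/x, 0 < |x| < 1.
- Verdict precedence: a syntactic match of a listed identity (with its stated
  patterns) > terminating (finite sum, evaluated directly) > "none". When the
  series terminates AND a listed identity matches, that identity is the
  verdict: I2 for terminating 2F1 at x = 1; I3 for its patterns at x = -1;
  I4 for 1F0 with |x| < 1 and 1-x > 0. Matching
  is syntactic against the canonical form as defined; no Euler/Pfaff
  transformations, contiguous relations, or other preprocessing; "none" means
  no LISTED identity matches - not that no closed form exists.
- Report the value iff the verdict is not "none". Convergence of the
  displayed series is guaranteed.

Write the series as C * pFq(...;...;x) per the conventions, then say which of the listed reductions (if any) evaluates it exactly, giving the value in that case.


The series (x = 4/9) is 2F2: upper {-5/2, 2/5}, lower {-5/3, -6/5}, prefactor 10/9. Verdict: none (x = 4/9): each listed identity misses the multisets {-5/2, 2/5} ; {-5/3, -6/5}.

Structural cue: with t_0 = 10/9, the running product (C = 10/9, x = 4/9) telescopes to a rising factorial.
Consecutive-term ratio: r(k) = (4/9) * (k-5/2) (k+2/5) / [(k-5/3) (k-6/5) (k+1)] ; factor over Q: parameters, x = (4/9), and C = 10/9.


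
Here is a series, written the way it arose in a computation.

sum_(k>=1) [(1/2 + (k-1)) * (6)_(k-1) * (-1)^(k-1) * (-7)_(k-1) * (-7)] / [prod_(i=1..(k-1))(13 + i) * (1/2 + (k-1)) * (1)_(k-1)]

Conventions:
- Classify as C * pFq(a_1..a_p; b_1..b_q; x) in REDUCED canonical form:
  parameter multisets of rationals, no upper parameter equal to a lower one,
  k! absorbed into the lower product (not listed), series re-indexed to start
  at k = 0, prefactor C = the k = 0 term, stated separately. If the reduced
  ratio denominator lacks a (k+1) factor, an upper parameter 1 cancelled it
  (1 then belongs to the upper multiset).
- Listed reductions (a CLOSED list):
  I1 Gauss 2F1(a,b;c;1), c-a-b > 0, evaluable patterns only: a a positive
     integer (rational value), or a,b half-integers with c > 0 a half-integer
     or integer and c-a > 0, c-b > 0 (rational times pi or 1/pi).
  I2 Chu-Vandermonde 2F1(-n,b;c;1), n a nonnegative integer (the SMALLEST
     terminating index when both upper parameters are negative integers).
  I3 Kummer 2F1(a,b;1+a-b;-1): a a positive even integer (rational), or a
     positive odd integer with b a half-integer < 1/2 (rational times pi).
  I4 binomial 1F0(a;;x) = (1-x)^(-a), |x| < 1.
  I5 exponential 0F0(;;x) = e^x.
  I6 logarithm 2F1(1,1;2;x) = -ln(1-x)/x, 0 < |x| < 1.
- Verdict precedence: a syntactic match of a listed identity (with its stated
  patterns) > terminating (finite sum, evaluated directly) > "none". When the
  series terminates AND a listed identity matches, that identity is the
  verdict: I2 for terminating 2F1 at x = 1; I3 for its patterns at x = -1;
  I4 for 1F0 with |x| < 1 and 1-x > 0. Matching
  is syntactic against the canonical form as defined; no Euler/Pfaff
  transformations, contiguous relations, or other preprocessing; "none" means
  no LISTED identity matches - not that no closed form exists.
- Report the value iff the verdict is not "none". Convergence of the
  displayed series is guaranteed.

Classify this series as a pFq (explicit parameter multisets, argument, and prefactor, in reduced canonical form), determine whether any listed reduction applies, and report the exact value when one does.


The tell: with t_0 = -7, (1)_k (C = -7) is k! itself.
Term ratio: r(k) = (-1) * (k-7) (k+6) / [(k+14) (k+1)] - rational in k, leading ratio (-1); with t_0 = -7, classification follows.

Canonical form: C = -7 times 2F1 with upper {-7, 6}, lower {14}, x = -1. Verdict: Kummer's theorem (I3) fires (x = -1; c = 14 equals 1+a-b for upper {-7, 6}: listed pattern). Its exact value is -1001/10.


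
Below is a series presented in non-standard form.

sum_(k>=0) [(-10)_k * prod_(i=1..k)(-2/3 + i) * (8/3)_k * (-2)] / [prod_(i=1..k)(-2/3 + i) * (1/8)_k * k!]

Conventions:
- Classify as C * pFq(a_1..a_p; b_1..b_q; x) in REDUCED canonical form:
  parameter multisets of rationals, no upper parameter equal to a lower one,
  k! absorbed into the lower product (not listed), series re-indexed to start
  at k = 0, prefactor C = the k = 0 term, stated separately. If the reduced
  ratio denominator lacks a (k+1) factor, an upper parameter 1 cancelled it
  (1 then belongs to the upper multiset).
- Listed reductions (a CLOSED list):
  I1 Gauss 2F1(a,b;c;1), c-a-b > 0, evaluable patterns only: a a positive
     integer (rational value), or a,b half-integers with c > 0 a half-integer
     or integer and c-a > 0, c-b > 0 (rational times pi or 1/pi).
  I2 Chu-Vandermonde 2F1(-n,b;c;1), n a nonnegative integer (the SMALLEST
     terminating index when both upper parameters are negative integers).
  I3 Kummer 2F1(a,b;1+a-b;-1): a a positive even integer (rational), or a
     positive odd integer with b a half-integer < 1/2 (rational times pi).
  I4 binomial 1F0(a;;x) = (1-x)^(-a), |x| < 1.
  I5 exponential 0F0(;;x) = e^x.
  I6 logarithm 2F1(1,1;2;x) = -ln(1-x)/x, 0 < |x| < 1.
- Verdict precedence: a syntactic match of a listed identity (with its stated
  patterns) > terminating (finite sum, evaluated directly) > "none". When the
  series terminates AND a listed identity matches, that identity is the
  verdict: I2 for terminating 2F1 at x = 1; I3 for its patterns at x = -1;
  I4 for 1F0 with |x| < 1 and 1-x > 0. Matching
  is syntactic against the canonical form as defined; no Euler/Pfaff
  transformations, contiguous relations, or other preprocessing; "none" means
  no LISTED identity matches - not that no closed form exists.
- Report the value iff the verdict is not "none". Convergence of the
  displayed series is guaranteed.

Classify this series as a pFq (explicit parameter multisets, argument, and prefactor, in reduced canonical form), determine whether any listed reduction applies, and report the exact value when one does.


Prefactor -2, argument 1: 2F1 with upper {-10, 8/3} over lower {1/8}. Verdict: this is Chu-Vandermonde (I2) (terminating 2F1 at x = 1 with n = 10, b = 8/3, c = 1/8). Hence: 9605244537566/161835893383185.

Structural cue: t_0 = -2 here, and the lower running product (C = -2) is a rising factorial.
Ratio: r(k) = 1 * (k-10) (k+8/3) / [(k+1/8) (k+1)] - poly over poly, x = 1 from leading terms; C = -2 at k = 0.


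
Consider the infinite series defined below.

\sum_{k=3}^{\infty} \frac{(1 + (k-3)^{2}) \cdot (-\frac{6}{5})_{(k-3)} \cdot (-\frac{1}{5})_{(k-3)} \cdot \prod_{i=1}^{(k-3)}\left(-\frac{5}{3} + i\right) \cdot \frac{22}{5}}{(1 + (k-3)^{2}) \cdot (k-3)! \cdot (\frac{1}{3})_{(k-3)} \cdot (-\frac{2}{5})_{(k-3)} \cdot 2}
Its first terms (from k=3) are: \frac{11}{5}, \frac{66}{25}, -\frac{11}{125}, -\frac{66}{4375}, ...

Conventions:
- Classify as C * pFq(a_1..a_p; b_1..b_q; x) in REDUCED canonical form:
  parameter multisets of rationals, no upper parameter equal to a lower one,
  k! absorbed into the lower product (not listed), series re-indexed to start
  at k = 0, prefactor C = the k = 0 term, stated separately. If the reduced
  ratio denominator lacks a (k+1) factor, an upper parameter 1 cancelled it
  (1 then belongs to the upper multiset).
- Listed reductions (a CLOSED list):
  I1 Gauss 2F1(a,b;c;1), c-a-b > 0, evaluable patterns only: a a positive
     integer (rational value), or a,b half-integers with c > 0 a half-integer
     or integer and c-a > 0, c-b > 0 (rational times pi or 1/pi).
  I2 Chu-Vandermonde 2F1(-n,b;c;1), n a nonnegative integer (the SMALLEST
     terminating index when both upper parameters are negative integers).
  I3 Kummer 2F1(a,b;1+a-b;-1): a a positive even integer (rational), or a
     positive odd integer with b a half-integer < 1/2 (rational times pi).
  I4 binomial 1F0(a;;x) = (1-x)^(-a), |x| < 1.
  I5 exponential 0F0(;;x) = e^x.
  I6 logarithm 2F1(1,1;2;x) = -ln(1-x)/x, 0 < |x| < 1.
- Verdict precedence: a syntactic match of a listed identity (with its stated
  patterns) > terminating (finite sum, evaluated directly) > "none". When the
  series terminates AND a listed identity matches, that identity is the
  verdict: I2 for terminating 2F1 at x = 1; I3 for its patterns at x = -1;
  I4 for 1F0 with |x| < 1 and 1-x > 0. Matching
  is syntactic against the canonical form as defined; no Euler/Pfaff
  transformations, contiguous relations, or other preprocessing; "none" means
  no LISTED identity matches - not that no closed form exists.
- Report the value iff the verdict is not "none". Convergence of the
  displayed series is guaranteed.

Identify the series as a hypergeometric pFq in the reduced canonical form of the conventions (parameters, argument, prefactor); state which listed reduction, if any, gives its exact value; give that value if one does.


Canonical form: C = \frac{11}{5} times 3F2 with upper {-\frac{6}{5}, -\frac{2}{3}, -\frac{1}{5}}, lower {-\frac{2}{5}, \frac{1}{3}}, x = 1. Verdict: none - this 3F2 at x = 1 matches no listed pattern, and upper {-\frac{6}{5}, -\frac{2}{3}, -\frac{1}{5}} holds no stopper.

Structural cue: t_0 = \frac{11}{5} here, and the constant factors (prefactor 11/5) combine into one prefactor.
Adjacent-term ratio: r(k) = 1 * (k-\frac{6}{5}) (k-\frac{2}{3}) (k-\frac{1}{5}) / [(k-\frac{2}{5}) (k+\frac{1}{3}) (k+1)] - poly over poly, x = 1 from leading terms; C = \frac{11}{5} at k = 0.


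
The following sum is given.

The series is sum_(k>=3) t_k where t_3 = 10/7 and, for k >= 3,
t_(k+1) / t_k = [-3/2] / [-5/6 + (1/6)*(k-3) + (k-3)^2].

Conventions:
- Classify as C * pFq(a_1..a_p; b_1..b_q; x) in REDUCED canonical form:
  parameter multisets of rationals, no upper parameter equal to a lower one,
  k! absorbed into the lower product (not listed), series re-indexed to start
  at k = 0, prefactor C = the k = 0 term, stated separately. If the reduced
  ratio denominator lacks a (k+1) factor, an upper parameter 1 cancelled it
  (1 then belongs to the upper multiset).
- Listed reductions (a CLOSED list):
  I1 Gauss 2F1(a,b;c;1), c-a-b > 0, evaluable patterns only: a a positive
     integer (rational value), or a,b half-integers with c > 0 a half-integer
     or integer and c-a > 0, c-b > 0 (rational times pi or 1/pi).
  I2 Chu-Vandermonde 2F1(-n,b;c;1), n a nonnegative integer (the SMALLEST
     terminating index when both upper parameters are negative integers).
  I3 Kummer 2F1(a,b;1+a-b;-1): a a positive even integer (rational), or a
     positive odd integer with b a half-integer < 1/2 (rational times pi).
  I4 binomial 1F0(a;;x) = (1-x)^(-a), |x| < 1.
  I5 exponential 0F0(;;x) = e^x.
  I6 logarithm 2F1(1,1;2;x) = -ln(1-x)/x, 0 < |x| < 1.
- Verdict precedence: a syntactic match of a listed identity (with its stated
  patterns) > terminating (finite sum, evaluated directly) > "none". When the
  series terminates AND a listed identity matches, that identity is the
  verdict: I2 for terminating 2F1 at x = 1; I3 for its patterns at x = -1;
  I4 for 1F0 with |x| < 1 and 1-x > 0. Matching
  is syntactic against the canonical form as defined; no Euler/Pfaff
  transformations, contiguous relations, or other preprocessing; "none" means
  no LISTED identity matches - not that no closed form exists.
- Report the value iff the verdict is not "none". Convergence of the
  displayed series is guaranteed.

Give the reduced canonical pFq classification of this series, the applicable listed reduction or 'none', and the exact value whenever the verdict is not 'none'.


At argument -3/2: a 0F1 with upper {-}, lower {-5/6}, scaled by C = 10/7. Verdict: none here - no I1-I6 shape fits x = -3/2 with lower {-5/6}.

Structural cue: t_0 = 10/7 here, and factor the ratio over Q (C = 10/7): negated roots = parameters.
Ratio: r(k) = (-3/2) * 1 / [(k-5/6) (k+1)] - rational; roots negated = parameters, x = (-3/2), C = 10/7.


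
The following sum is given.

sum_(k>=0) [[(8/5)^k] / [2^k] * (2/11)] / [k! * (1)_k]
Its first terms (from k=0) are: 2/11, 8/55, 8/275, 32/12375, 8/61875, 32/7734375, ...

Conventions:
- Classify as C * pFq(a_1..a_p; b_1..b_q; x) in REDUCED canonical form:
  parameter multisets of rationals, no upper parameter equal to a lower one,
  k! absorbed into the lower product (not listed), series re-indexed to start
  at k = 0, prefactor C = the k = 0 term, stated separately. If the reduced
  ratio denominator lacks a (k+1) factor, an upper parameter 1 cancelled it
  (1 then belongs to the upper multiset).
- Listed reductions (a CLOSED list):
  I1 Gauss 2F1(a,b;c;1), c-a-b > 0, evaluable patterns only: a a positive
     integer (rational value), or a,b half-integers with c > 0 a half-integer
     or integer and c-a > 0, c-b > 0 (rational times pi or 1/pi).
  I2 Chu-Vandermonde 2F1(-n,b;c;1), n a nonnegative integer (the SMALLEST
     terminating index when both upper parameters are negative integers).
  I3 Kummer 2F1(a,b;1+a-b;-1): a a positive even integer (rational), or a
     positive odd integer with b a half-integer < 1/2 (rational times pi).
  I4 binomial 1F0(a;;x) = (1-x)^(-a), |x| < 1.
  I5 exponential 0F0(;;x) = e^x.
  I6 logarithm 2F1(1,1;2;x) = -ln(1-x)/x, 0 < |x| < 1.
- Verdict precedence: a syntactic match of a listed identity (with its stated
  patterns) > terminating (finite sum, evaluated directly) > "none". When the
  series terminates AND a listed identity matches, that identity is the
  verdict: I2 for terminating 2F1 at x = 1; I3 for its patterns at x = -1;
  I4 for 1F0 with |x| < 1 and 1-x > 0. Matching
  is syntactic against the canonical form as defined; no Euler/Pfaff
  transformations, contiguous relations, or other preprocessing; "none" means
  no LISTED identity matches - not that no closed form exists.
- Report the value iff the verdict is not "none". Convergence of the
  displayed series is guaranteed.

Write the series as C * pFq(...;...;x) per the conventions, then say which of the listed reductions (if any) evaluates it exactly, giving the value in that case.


First insight: with t_0 = 2/11, the two k-th powers (C = 2/11, x = 4/5) combine into one argument.
Ratio: r(k) = (4/5) * 1 / [(k+1) (k+1)] - poly over poly, x = (4/5) from leading terms; C = 2/11 at k = 0.

This is 2/11 * 0F1(-; 1; 4/5) in reduced canonical form. Verdict: none - this 0F1 at x = 4/5 matches no listed pattern, and upper {-} holds no stopper.


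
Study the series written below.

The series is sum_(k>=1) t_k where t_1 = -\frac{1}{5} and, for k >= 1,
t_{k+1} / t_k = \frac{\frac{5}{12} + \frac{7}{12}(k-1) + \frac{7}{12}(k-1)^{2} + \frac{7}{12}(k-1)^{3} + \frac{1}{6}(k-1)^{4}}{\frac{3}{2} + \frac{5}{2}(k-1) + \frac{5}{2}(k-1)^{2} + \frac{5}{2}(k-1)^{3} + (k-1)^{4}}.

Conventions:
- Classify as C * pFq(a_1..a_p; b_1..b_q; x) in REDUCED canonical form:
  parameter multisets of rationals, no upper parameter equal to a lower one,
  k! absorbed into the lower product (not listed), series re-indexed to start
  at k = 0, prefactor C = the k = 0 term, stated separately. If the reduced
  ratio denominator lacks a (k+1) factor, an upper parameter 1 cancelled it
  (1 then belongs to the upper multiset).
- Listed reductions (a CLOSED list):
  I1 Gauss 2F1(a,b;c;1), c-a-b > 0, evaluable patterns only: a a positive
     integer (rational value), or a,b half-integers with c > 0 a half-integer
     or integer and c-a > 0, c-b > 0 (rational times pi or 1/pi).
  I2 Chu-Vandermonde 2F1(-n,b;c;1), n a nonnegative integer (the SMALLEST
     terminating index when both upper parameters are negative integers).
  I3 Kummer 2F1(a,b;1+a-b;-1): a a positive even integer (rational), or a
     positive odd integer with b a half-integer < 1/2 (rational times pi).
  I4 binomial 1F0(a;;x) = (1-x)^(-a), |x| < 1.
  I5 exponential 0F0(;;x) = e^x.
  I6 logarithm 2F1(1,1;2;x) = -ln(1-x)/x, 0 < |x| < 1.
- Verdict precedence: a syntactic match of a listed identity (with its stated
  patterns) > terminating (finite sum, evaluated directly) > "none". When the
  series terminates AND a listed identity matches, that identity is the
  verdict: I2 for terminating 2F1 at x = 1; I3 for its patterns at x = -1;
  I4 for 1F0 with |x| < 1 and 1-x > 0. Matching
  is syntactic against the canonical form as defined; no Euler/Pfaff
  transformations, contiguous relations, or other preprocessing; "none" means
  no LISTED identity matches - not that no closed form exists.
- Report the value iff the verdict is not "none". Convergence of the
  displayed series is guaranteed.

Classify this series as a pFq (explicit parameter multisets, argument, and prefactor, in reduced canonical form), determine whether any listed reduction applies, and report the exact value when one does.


x = \frac{1}{6} here; the reduced form reads 2F1, upper {1, \frac{5}{2}}, lower {\frac{3}{2}}, C = -\frac{1}{5}. Verdict: none. No listed pattern accepts 2F1(1, \frac{5}{2}; \frac{3}{2}; \frac{1}{6}).

Key observation: from the first term -\frac{1}{5}: cancel k^2 + 1 from the displayed ratio first; then C = -1/5, x = 1/6.
Adjacent-term ratio: r(k) = \frac{1}{6} * (k+1) (k+\frac{5}{2}) / [(k+\frac{3}{2}) (k+1)] ; factor over Q: parameters, x = \frac{1}{6}, and C = -\frac{1}{5}.


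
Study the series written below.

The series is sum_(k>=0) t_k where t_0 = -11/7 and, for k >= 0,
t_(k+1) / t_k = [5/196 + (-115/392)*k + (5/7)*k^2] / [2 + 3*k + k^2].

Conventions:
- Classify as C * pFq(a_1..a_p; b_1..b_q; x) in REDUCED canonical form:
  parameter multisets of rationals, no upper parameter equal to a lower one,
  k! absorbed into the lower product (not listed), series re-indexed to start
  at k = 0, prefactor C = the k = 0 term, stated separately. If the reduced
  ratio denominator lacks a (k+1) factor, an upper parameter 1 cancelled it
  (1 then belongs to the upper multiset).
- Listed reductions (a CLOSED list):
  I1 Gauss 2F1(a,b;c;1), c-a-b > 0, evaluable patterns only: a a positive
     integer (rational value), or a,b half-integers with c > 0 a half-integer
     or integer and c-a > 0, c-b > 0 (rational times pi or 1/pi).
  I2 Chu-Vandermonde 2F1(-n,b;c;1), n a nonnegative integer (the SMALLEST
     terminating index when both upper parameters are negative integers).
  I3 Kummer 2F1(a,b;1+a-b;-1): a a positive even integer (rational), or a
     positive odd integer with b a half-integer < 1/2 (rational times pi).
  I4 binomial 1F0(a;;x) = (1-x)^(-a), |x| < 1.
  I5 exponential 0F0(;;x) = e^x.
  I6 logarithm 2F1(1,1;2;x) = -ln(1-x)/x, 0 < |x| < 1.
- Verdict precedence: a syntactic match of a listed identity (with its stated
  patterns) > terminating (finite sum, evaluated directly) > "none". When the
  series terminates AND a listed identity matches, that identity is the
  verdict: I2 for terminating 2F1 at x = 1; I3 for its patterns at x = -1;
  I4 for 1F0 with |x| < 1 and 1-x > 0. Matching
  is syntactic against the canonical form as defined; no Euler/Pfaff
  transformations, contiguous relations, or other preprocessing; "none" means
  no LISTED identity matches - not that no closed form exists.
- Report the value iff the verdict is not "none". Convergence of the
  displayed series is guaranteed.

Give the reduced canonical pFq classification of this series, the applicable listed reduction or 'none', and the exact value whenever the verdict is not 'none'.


This is -11/7 * 2F1(-2/7, -1/8; 2; 5/7) in reduced canonical form. Verdict: no listed reduction: x = 5/7 and upper {-2/7, -1/8} fail every I1-I6 pattern.

Structural cue: x = (5/7) and roots of the ratio polynomials (C = -11/7) are the negated parameters.
Step ratio: r(k) = (5/7) * (k-2/7) (k-1/8) / [(k+2) (k+1)] - rational; roots negated = parameters, x = (5/7), C = -11/7.


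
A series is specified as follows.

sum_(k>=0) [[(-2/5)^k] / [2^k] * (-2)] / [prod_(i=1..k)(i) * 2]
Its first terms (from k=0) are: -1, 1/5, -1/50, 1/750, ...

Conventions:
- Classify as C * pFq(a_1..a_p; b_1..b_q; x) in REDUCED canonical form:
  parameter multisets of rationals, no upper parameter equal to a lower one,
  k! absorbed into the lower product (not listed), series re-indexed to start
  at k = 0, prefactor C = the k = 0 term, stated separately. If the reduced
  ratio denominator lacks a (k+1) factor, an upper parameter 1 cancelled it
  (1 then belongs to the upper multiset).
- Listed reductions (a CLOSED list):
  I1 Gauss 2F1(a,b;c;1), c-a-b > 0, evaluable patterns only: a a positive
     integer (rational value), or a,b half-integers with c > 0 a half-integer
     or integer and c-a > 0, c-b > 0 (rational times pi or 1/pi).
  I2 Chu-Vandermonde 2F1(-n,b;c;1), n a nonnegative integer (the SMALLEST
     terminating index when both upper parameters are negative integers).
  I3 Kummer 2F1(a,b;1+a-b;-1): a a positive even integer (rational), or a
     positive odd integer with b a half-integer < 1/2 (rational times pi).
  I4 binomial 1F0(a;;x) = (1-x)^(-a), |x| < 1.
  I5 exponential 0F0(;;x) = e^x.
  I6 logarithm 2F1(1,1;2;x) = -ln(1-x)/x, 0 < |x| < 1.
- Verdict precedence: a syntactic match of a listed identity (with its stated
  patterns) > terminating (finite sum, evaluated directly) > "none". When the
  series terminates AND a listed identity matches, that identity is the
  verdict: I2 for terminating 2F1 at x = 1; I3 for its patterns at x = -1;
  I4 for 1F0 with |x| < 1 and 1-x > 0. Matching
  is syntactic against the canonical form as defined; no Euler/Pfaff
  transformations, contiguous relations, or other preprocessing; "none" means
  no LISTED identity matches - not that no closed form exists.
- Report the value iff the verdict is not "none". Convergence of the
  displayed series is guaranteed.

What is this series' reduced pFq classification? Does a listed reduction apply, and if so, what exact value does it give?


The series (x = -1/5) is 0F0: upper {-}, lower {-}, prefactor -1. Verdict: the exponential series (I5) matches (the 0F0 exponential series at x = -1/5). Value: (-1) * e^(-1/5).

The tell: from the first term -1: the product of the first k integers (prefactor -1) is k!.
Term ratio: r(k) = (-1/5) * 1 / [(k+1)] - rational in k, leading ratio (-1/5); with t_0 = -1, classification follows.


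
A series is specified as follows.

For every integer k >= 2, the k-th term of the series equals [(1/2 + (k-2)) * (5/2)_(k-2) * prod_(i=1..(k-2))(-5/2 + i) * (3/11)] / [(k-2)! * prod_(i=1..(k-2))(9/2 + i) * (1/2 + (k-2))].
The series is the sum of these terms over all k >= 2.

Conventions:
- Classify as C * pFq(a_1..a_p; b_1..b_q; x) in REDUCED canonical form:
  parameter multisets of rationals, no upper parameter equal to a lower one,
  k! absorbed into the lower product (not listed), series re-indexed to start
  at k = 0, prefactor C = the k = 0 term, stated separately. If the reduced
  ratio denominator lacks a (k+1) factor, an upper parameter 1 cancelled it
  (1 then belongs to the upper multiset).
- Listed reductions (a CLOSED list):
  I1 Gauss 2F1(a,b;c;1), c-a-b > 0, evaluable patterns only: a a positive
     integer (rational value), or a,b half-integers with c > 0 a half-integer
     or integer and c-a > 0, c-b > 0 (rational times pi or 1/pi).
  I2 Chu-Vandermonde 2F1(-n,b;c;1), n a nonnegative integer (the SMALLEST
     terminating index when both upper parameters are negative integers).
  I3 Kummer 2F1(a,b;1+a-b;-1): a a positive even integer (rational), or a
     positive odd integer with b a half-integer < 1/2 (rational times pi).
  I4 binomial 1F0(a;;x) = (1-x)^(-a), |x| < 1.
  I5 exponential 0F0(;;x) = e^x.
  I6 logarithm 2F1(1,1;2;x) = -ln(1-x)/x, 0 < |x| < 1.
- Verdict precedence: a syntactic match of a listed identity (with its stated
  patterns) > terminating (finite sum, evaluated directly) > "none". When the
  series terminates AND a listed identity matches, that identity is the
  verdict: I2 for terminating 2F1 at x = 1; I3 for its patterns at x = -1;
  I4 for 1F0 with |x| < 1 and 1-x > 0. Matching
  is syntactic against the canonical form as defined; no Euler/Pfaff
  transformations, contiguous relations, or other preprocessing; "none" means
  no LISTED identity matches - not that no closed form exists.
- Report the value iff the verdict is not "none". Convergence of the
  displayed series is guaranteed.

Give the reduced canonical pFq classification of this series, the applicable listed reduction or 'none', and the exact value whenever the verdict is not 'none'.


With C = 3/11: the canonical form is 2F1(-3/2, 5/2; 11/2; 1). Verdict: this is the half-integer Gauss pattern (I1) (x = 1; upper {-3/2, 5/2} half-integers, c = 11/2 in the evaluable pattern). Value: (6615/180224) * pi.

The tell: t_0 being 3/11, the running product (prefactor 3/11) telescopes to a rising factorial.
Term ratio: r(k) = 1 * (k-3/2) (k+5/2) / [(k+11/2) (k+1)] - poly over poly, x = 1 from leading terms; C = 3/11 at k = 0.


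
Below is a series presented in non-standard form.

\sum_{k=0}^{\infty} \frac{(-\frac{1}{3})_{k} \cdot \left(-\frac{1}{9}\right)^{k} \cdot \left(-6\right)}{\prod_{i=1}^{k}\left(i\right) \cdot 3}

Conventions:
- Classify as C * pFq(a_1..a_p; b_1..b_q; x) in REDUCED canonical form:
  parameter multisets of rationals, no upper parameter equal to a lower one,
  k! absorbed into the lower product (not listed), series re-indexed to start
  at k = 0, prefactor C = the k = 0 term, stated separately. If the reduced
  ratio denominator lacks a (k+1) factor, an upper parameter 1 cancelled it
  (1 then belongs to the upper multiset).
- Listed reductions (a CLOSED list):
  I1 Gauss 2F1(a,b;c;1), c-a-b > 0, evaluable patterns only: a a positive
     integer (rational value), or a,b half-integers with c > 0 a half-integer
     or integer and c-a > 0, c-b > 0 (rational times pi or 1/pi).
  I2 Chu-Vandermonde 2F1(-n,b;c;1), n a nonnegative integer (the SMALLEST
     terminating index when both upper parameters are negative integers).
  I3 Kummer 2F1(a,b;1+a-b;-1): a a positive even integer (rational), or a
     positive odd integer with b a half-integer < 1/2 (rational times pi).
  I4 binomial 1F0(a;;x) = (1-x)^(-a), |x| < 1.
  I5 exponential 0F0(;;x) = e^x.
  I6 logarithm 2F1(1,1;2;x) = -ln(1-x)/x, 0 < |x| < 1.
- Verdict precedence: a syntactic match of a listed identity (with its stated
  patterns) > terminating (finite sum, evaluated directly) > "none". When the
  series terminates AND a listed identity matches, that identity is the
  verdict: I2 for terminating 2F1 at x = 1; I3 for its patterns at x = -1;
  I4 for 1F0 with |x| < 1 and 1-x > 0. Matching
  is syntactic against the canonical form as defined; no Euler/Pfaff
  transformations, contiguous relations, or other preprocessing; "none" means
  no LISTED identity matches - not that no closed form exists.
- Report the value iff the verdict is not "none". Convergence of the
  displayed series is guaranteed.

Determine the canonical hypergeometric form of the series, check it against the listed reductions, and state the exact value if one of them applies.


At argument -\frac{1}{9}: a 1F0 with upper {-\frac{1}{3}}, lower {-}, scaled by C = -2. Verdict at x = -\frac{1}{9}: the I4 binomial reduction matches (the 1F0 binomial series: exponent 1/3, x = -\frac{1}{9}). Exact value: \left(-2\right) \cdot \left(\frac{10}{9}\right)^{\frac{1}{3}}.

Key observation: from the first term -2: the product of the first k integers (C = -2) is k!.
Term ratio: r(k) = -\frac{1}{9} * (k-\frac{1}{3}) / [(k+1)] - rational in k, leading ratio -\frac{1}{9}; with t_0 = -2, classification follows.


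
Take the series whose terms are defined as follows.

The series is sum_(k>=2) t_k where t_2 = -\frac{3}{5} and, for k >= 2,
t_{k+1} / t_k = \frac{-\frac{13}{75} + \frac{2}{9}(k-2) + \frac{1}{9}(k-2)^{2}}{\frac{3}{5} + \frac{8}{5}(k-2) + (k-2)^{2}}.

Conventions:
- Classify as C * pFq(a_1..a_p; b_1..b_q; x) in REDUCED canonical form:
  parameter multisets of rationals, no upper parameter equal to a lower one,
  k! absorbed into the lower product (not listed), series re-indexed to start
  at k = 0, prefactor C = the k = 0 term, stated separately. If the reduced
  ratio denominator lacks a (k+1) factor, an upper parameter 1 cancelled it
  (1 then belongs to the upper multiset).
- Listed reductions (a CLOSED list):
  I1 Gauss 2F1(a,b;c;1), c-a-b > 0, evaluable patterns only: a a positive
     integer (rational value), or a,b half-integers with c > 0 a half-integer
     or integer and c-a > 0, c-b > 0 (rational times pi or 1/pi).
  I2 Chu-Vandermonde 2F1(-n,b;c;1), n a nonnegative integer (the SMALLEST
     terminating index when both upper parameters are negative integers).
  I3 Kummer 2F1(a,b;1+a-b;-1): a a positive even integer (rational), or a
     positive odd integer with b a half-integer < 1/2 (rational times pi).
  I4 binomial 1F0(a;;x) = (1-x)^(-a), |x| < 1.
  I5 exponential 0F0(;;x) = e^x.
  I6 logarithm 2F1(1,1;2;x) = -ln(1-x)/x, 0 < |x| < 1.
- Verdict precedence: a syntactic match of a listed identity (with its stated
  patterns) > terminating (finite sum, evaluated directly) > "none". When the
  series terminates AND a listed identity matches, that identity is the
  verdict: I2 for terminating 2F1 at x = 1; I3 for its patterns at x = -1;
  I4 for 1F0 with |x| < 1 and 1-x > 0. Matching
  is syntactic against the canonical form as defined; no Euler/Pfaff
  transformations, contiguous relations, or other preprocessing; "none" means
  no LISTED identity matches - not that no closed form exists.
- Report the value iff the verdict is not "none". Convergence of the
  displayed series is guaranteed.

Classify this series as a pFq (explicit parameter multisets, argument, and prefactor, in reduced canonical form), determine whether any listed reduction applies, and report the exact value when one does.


Prefactor -\frac{3}{5}, argument \frac{1}{9}: 2F1 with upper {-\frac{3}{5}, \frac{13}{5}} over lower {\frac{3}{5}}. Verdict: none here - no I1-I6 shape fits x = \frac{1}{9} with lower {\frac{3}{5}}.

Key step: from the first term -\frac{3}{5}: roots of the ratio polynomials (prefactor -3/5) are the negated parameters.
Step ratio: r(k) = \frac{1}{9} * (k-\frac{3}{5}) (k+\frac{13}{5}) / [(k+\frac{3}{5}) (k+1)] - rational in k. x = \frac{1}{9}; t_0 = -\frac{3}{5}; negate the roots.
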